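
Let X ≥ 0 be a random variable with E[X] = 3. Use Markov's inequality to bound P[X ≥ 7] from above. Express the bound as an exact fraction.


μ = E[X] = 3, a = 7.
Markov: P[X ≥ 7] ≤ μ/a = (3)/7 = 3/7.
Numerically: ≈ 0.428571.
(Since a = 7 > μ = 3.000000, the bound 3/7 is < 1 and informative.)

P[X ≥ 7] ≤ 3/7 ≈ 0.428571.


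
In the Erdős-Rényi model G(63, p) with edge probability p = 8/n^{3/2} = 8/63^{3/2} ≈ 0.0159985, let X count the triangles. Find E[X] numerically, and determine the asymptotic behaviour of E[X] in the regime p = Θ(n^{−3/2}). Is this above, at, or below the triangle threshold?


Number of potential triangles: C(63, 3) = 39711.
Each occurs with probability p³ ≈ (0.0159985)³ ≈ 4.09484520e-06.
By linearity: E[X] = C(63, 3)·p³ ≈ 39711 · 4.09484520e-06 ≈ 0.162610.
Since α = 3/2 > 1, p = c/n^{3/2} = o(1/n) is below the triangle threshold p ~ 1/n. Asymptotically E[X] ~ (c³/6)·n^{3(1−α)} = (8³/6)·n^{-1.5} → 0, so by Markov's inequality G has no triangles w.h.p.

E[X] ≈ 0.162610; in regime p = Θ(1/n^{3/2}) E[X] tends to 0 (below the triangle threshold p ~ 1/n).


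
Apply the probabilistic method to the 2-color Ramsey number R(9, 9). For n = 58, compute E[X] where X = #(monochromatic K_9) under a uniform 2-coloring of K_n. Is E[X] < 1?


E[X] = C(58, 9) · 2^{1 − 36} = 10648873950 · 2^{−35} = 10648873950/34359738368.
As a reduced fraction: E[X] = 5324436975/17179869184 ≈ 0.3099.
Is E[X] < 1? YES.
Since E[X] < 1, there exists a 2-coloring of K_{58} with no monochromatic K_9; hence R(9, 9) > 58.

E[X] = 5324436975/17179869184 ≈ 0.3099; E[X] < 1, so R(9, 9) > 58.


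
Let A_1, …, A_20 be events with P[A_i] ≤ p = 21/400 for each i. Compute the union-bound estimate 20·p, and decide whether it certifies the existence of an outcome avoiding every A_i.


Union bound: P[∪_{i=1}^{20} A_i] ≤ Σ_i P[A_i] ≤ 20·p = 20·(21/400) = 21/20.
Numerically: 21/20 ≈ 1.0500.
Is 21/20 < 1? NO.
Since the bound 21/20 is ≥ 1, the union bound is uninformative here; it does NOT by itself certify existence.

20·p = 21/20 ≈ 1.0500; existence NOT certified by the union bound.


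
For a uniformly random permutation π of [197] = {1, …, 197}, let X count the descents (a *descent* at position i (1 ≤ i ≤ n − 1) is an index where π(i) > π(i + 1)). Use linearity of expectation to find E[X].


Write X = Σ X_I over i = 1, …, 196, with X_I the indicator of one descent.
There are 196 indicators.
For each fixed i, the pair (π(i), π(i+1)) is a uniformly random ordered pair of distinct values from {1, …, 197}; by symmetry P[π(i) > π(i+1)] = 1/2.
By linearity: E[X] = 196 · (1/2) = (197 − 1) · (1/2) = 98 ≈ 98.00000.

E[X] = 98 = 98.00000.


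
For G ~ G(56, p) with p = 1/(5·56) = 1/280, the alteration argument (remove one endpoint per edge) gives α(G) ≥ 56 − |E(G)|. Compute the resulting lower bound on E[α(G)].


E[|E(G)|] = C(56, 2)·p = 1540 · (1/280) = 11/2.
E[α(G)] ≥ n − E[|E(G)|] = 56 − 11/2 = 101/2.
Numerically: ≈ 50.500.
(This is only a lower bound; the true E[α(G)] may be larger.)

E[α(G)] ≥ 101/2 ≈ 50.500.


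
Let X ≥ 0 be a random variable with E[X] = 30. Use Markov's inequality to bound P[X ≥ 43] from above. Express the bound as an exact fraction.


μ = E[X] = 30, a = 43.
Markov: P[X ≥ 43] ≤ μ/a = (30)/43 = 30/43.
Numerically: ≈ 0.697674.
(Since a = 43 > μ = 30.000000, the bound 30/43 is < 1 and informative.)

P[X ≥ 43] ≤ 30/43 ≈ 0.697674.


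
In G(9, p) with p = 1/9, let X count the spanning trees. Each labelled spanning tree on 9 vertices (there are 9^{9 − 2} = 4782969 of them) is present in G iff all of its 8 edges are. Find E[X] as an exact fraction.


K_9 has 9^{9 − 2} = 4782969 labelled spanning trees.
For each such spanning tree H, let X_H = 1 if all 8 edges of H are present in G. Then P[X_H = 1] = p^{8} = (1/9)^{8} = 1/43046721.
Summing the indicators: E[X] = Σ_H E[X_H] = 4782969 · p^{8} = 4782969 · 1/43046721 = 1/9.
Numerically: E[X] ≈ 0.111111.

E[X] = 4782969 · (1/9)^{8} = 1/9 ≈ 0.111111.


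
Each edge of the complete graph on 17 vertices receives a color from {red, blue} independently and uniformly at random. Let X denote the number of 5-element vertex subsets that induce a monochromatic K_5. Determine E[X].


Let X = Σ_S X_S over the C(17, 5) = 6188 subsets S of size 5, where X_S = 1 if the K_5 on S is monochromatic.
For a fixed S, the K_5 on S has C(5, 2) = 10 edges. P[all 10 edges red] = (1/2)^10, and likewise for blue, so P[monochromatic] = 2·(1/2)^10 = 2^{1 − 10} = 1/512.
Summing: E[X] = C(17, 5) · 2^{1 − 10} = 6188 · 1/512 = 1547/128.
Numerically: E[X] ≈ 12.085938.

E[X] = C(17,5)·2^(1−C(5,2)) = 1547/128 ≈ 12.085938.


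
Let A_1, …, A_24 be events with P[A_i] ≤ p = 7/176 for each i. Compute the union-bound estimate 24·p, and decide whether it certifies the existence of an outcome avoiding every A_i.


Union bound: P[∪_{i=1}^{24} A_i] ≤ Σ_i P[A_i] ≤ 24·p = 24·(7/176) = 21/22.
Numerically: 21/22 ≈ 0.9545455.
Is 21/22 < 1? YES.
Since P[∪ A_i] ≤ 21/22 < 1, the complement has P[∩ A_i^c] ≥ 1 − 21/22 = 1/22 > 0, so some outcome avoids every A_i.

24·p = 21/22 ≈ 0.9545455; existence CERTIFIED by the union bound.


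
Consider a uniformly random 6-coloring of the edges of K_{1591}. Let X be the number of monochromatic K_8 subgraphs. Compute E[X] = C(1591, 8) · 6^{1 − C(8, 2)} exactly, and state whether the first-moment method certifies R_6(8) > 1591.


E[X] = C(1591, 8) · 6^{1 − 28} = 1000427749141189953870 · 6^{−27} = 1000427749141189953870/1023490369077469249536.
As a reduced fraction: E[X] = 55579319396732775215/56860576059859402752 ≈ 0.977.
Is E[X] < 1? YES.
Since E[X] < 1, there exists a 6-coloring of K_{1591} with no monochromatic K_8; hence R_6(8) > 1591.

E[X] = 55579319396732775215/56860576059859402752 ≈ 0.977; E[X] < 1, so R_6(8) > 1591.


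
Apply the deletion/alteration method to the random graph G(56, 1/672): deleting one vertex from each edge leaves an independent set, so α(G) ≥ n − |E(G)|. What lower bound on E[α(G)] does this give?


E[|E(G)|] = C(56, 2)·p = 1540 · (1/672) = 55/24.
E[α(G)] ≥ n − E[|E(G)|] = 56 − 55/24 = 1289/24.
Numerically: ≈ 53.7083.
(This is only a lower bound; the true E[α(G)] may be larger.)

E[α(G)] ≥ 1289/24 ≈ 53.7083.


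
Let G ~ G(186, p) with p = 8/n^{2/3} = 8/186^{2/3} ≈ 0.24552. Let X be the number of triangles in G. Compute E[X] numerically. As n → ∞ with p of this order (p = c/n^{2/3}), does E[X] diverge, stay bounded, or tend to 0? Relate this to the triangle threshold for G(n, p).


Number of potential triangles: C(186, 3) = 1055240.
Each occurs with probability p³ ≈ (0.24552)³ ≈ 1.4799399e-02.
By linearity: E[X] = C(186, 3)·p³ ≈ 1055240 · 1.4799399e-02 ≈ 15616.91756.
Since α = 2/3 < 1, p = c/n^{2/3} ≫ 1/n is above the triangle threshold p ~ 1/n. Asymptotically E[X] ~ (c³/6)·n^{3(1−α)} = (8³/6)·n^{1} → ∞; triangles are abundant w.h.p.

E[X] ≈ 15616.91756; in regime p = Θ(1/n^{2/3}) E[X] diverges (above the triangle threshold p ~ 1/n).


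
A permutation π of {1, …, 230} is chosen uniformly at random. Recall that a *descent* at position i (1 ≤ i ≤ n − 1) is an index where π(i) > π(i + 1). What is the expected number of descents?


Write X = Σ X_I over i = 1, …, 229, with X_I the indicator of one descent.
There are 229 indicators.
For each fixed i, the pair (π(i), π(i+1)) is a uniformly random ordered pair of distinct values from {1, …, 230}; by symmetry P[π(i) > π(i+1)] = 1/2.
By linearity: E[X] = 229 · (1/2) = (230 − 1) · (1/2) = 229/2 ≈ 114.5000.

E[X] = 229/2 = 114.5000.


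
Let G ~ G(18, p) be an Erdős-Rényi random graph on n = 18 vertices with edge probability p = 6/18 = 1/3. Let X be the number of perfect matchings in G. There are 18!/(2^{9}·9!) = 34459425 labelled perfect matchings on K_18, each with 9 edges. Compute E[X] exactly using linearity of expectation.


K_18 has 18!/(2^{9}·9!) = 34459425 labelled perfect matchings.
For each such perfect matching H, let X_H = 1 if all 9 edges of H are present in G. Then P[X_H = 1] = p^{9} = (1/3)^{9} = 1/19683.
By linearity: E[X] = Σ_H E[X_H] = 34459425 · p^{9} = 34459425 · 1/19683 = 425425/243.
Numerically: E[X] ≈ 1750.72.

E[X] = 34459425 · (1/3)^{9} = 425425/243 ≈ 1750.72.


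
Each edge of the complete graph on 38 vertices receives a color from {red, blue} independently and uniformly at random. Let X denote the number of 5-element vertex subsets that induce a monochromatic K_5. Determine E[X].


Let X = Σ_S X_S over the C(38, 5) = 501942 subsets S of size 5, where X_S = 1 if the K_5 on S is monochromatic.
For a fixed S, the K_5 on S has C(5, 2) = 10 edges. P[all 10 edges red] = (1/2)^10, and likewise for blue, so P[monochromatic] = 2·(1/2)^10 = 2^{1 − 10} = 1/512.
By linearity: E[X] = C(38, 5) · 2^{1 − 10} = 501942 · 1/512 = 250971/256.
Numerically: E[X] ≈ 980.355.

E[X] = C(38,5)·2^(1−C(5,2)) = 250971/256 ≈ 980.355.


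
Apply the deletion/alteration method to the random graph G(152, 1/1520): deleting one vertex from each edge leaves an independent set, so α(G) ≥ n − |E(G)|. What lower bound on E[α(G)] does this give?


E[|E(G)|] = C(152, 2)·p = 11476 · (1/1520) = 151/20.
E[α(G)] ≥ n − E[|E(G)|] = 152 − 151/20 = 2889/20.
Numerically: ≈ 144.450000.
(This is only a lower bound; the true E[α(G)] may be larger.)

E[α(G)] ≥ 2889/20 ≈ 144.450000.


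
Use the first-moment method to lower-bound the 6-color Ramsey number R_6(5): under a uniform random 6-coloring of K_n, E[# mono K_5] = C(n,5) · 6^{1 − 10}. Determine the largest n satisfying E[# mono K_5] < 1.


We need C(n, 5) · 6^{1 − 10} < 1, i.e. C(n, 5) < 6^{10 − 1} = 10077696.
Check values of n near the boundary:
  n = 61: C(61, 5) = 5949147; 5949147 < 10077696? YES
  n = 62: C(62, 5) = 6471002; 6471002 < 10077696? YES
  n = 63: C(63, 5) = 7028847; 7028847 < 10077696? YES
  n = 64: C(64, 5) = 7624512; 7624512 < 10077696? YES
  n = 65: C(65, 5) = 8259888; 8259888 < 10077696? YES
  n = 66: C(66, 5) = 8936928; 8936928 < 10077696? YES
  n = 67: C(67, 5) = 9657648; 9657648 < 10077696? YES
  n = 68: C(68, 5) = 10424128; 10424128 < 10077696? NO
  n = 69: C(69, 5) = 11238513; 11238513 < 10077696? NO
  n = 70: C(70, 5) = 12103014; 12103014 < 10077696? NO
The largest n with C(n, 5) < 10077696 is n = 67 (where E[X] = 67067/69984 ≈ 0.9583190). Hence R_6(5) > 67, i.e. R_6(5) ≥ 68.

Largest n = 67; hence R_6(5) > 67.


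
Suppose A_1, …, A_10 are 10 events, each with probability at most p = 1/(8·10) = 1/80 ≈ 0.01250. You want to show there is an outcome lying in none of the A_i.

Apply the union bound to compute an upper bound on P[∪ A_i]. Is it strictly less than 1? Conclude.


Union bound: P[∪_{i=1}^{10} A_i] ≤ Σ_i P[A_i] ≤ 10·p = 10·(1/80) = 1/8.
Numerically: 1/8 ≈ 0.12500.
Is 1/8 < 1? YES.
Since P[∪ A_i] ≤ 1/8 < 1, the complement has P[∩ A_i^c] ≥ 1 − 1/8 = 7/8 > 0, so some outcome avoids every A_i.

10·p = 1/8 ≈ 0.12500; existence CERTIFIED by the union bound.


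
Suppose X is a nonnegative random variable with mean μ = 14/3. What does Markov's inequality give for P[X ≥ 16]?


μ = E[X] = 14/3, a = 16.
Markov: P[X ≥ 16] ≤ μ/a = (14/3)/16 = 7/24.
Numerically: ≈ 0.292.
(Since a = 16 > μ = 4.667, the bound 7/24 is < 1 and informative.)

P[X ≥ 16] ≤ 7/24 ≈ 0.292.


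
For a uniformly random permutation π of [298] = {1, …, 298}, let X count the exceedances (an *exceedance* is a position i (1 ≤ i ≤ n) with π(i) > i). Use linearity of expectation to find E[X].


Write X = Σ_{i=1}^{298} X_i, where X_i = 1_{π(i) > i}.
For each fixed i, π(i) is uniform over {1, …, 298} (marginal of a uniform permutation), so P[π(i) > i] = (n − i)/n. Summing: Σ_{i=1}^{298} (n − i)/n = (0 + 1 + … + 297)/298 = 298(298 − 1)/(2·298) = (298 − 1)/2.
Hence E[X] = Σ_{i=1}^{298} (298 − i)/298 = 297/2 ≈ 148.50000.

E[X] = 297/2 = 148.50000.


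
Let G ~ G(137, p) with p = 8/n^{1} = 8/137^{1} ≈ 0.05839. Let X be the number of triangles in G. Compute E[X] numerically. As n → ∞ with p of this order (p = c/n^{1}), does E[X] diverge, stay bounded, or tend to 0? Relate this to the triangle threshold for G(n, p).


Number of potential triangles: C(137, 3) = 419220.
Each occurs with probability p³ ≈ (0.05839)³ ≈ 1.991170e-04.
By linearity: E[X] = C(137, 3)·p³ ≈ 419220 · 1.991170e-04 ≈ 83.4738.
Here α = 1, so p = 8/n is exactly at the triangle threshold p ~ 1/n. Asymptotically E[X] → c³/6 = 8³/6 = 256/3 ≈ 85.3333, a bounded constant. In this regime the triangle count is asymptotically Poisson(c³/6).

E[X] ≈ 83.4738; in regime p = Θ(1/n^{1}) E[X] stays bounded (at the triangle threshold p ~ 1/n).


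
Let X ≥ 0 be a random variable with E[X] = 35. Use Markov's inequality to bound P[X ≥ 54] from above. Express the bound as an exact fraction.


μ = E[X] = 35, a = 54.
Markov: P[X ≥ 54] ≤ μ/a = (35)/54 = 35/54.
Numerically: ≈ 0.64815.
(Since a = 54 > μ = 35.00000, the bound 35/54 is < 1 and informative.)

P[X ≥ 54] ≤ 35/54 ≈ 0.64815.


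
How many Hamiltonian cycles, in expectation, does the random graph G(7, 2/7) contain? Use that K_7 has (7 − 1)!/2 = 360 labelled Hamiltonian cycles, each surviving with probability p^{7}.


K_7 has (7 − 1)!/2 = 360 labelled Hamiltonian cycles.
For each such Hamiltonian cycle H, let X_H = 1 if all 7 edges of H are present in G. Then P[X_H = 1] = p^{7} = (2/7)^{7} = 128/823543.
By linearity of expectation: E[X] = Σ_H E[X_H] = 360 · p^{7} = 360 · 128/823543 = 46080/823543.
Numerically: E[X] ≈ 0.05595.

E[X] = 360 · (2/7)^{7} = 46080/823543 ≈ 0.05595.


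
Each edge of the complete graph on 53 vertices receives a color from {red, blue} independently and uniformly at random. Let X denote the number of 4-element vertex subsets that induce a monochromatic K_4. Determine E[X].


Let X = Σ_S X_S over the C(53, 4) = 292825 subsets S of size 4, where X_S = 1 if the K_4 on S is monochromatic.
For a fixed S, the K_4 on S has C(4, 2) = 6 edges. P[all 6 edges red] = (1/2)^6, and likewise for blue, so P[monochromatic] = 2·(1/2)^6 = 2^{1 − 6} = 1/32.
By linearity of expectation: E[X] = C(53, 4) · 2^{1 − 6} = 292825 · 1/32 = 292825/32.
Numerically: E[X] ≈ 9150.78125.

E[X] = C(53,4)·2^(1−C(4,2)) = 292825/32 ≈ 9150.78125.


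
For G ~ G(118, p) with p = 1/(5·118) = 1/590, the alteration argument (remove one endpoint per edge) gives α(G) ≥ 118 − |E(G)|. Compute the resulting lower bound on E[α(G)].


E[|E(G)|] = C(118, 2)·p = 6903 · (1/590) = 117/10.
E[α(G)] ≥ n − E[|E(G)|] = 118 − 117/10 = 1063/10.
Numerically: ≈ 106.300.
(This is only a lower bound; the true E[α(G)] may be larger.)

E[α(G)] ≥ 1063/10 ≈ 106.300.


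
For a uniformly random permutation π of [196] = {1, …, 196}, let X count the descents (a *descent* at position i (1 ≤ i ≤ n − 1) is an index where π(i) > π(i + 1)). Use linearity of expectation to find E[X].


Write X = Σ X_I over i = 1, …, 195, with X_I the indicator of one descent.
There are 195 indicators.
For each fixed i, the pair (π(i), π(i+1)) is a uniformly random ordered pair of distinct values from {1, …, 196}; by symmetry P[π(i) > π(i+1)] = 1/2.
By linearity: E[X] = 195 · (1/2) = (196 − 1) · (1/2) = 195/2 ≈ 97.500000.

E[X] = 195/2 = 97.500000.


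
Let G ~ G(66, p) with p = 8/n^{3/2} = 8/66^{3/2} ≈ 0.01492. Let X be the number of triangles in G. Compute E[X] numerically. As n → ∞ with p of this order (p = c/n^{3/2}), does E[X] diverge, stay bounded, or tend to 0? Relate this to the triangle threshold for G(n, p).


Number of potential triangles: C(66, 3) = 45760.
Each occurs with probability p³ ≈ (0.01492)³ ≈ 3.321408e-06.
By linearity: E[X] = C(66, 3)·p³ ≈ 45760 · 3.321408e-06 ≈ 0.1520.
Since α = 3/2 > 1, p = c/n^{3/2} = o(1/n) is below the triangle threshold p ~ 1/n. Asymptotically E[X] ~ (c³/6)·n^{3(1−α)} = (8³/6)·n^{-1.5} → 0, so by Markov's inequality G has no triangles w.h.p.

E[X] ≈ 0.1520; in regime p = Θ(1/n^{3/2}) E[X] tends to 0 (below the triangle threshold p ~ 1/n).


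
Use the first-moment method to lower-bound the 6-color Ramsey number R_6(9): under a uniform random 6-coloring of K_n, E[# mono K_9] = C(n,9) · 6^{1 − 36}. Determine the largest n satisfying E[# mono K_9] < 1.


We need C(n, 9) · 6^{1 − 36} < 1, i.e. C(n, 9) < 6^{36 − 1} = 1719070799748422591028658176.
Check values of n near the boundary:
  n = 4405: C(4405, 9) = 1706862792900636302463627150; 1706862792900636302463627150 < 1719070799748422591028658176? YES
  n = 4406: C(4406, 9) = 1710356485221788389505285700; 1710356485221788389505285700 < 1719070799748422591028658176? YES
  n = 4407: C(4407, 9) = 1713856532599459170657070050; 1713856532599459170657070050 < 1719070799748422591028658176? YES
  n = 4408: C(4408, 9) = 1717362945146264156457459600; 1717362945146264156457459600 < 1719070799748422591028658176? YES
  n = 4409: C(4409, 9) = 1720875732988608787686577131; 1720875732988608787686577131 < 1719070799748422591028658176? NO
  n = 4410: C(4410, 9) = 1724394906266704102180823710; 1724394906266704102180823710 < 1719070799748422591028658176? NO
  n = 4411: C(4411, 9) = 1727920475134582415883601405; 1727920475134582415883601405 < 1719070799748422591028658176? NO
The largest n with C(n, 9) < 1719070799748422591028658176 is n = 4408 (where E[X] = 35778394690547169926197075/35813974994758803979763712 ≈ 0.999). Hence R_6(9) > 4408, i.e. R_6(9) ≥ 4409.

Largest n = 4408; hence R_6(9) > 4408.


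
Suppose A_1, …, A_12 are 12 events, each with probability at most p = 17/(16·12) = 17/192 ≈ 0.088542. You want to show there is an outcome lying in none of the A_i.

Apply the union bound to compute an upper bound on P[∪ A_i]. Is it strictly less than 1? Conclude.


Union bound: P[∪_{i=1}^{12} A_i] ≤ Σ_i P[A_i] ≤ 12·p = 12·(17/192) = 17/16.
Numerically: 17/16 ≈ 1.062500.
Is 17/16 < 1? NO.
Since the bound 17/16 is ≥ 1, the union bound is uninformative here; it does NOT by itself certify existence.

12·p = 17/16 ≈ 1.062500; existence NOT certified by the union bound.


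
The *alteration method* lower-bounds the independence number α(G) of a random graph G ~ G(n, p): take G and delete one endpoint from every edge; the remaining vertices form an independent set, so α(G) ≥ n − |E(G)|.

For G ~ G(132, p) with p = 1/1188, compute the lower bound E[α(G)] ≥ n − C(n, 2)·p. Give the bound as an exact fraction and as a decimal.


E[|E(G)|] = C(132, 2)·p = 8646 · (1/1188) = 131/18.
E[α(G)] ≥ n − E[|E(G)|] = 132 − 131/18 = 2245/18.
Numerically: ≈ 124.7222.
(This is only a lower bound; the true E[α(G)] may be larger.)

E[α(G)] ≥ 2245/18 ≈ 124.7222.


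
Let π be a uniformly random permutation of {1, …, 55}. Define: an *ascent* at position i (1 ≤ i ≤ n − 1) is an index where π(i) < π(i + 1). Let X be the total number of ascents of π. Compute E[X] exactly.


Write X = Σ X_I over i = 1, …, 54, with X_I the indicator of one ascent.
There are 54 indicators.
For each fixed i, the pair (π(i), π(i+1)) is a uniformly random ordered pair of distinct values from {1, …, 55}; by symmetry P[π(i) < π(i+1)] = 1/2.
By linearity: E[X] = 54 · (1/2) = (55 − 1) · (1/2) = 27 ≈ 27.000000.

E[X] = 27 = 27.000000.


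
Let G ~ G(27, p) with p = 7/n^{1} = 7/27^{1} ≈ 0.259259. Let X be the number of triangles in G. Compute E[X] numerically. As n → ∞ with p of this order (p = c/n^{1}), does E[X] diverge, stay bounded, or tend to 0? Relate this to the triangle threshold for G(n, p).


Number of potential triangles: C(27, 3) = 2925.
Each occurs with probability p³ ≈ (0.259259)³ ≈ 1.74262054e-02.
By linearity: E[X] = C(27, 3)·p³ ≈ 2925 · 1.74262054e-02 ≈ 50.971651.
Here α = 1, so p = 7/n is exactly at the triangle threshold p ~ 1/n. Asymptotically E[X] → c³/6 = 7³/6 = 343/6 ≈ 57.166667, a bounded constant. In this regime the triangle count is asymptotically Poisson(c³/6).

E[X] ≈ 50.971651; in regime p = Θ(1/n^{1}) E[X] stays bounded (at the triangle threshold p ~ 1/n).


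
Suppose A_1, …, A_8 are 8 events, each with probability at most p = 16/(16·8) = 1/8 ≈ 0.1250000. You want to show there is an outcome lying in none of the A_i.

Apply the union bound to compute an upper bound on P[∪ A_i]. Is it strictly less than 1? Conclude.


Union bound: P[∪_{i=1}^{8} A_i] ≤ Σ_i P[A_i] ≤ 8·p = 8·(1/8) = 1.
Numerically: 1 ≈ 1.0000000.
Is 1 < 1? NO.
Since the bound 1 is ≥ 1, the union bound is uninformative here; it does NOT by itself certify existence.

8·p = 1 ≈ 1.0000000; existence NOT certified by the union bound.


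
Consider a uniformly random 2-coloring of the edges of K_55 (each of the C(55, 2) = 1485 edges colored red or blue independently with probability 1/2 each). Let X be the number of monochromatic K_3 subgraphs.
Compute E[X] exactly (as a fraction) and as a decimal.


Let X = Σ_S X_S over the C(55, 3) = 26235 subsets S of size 3, where X_S = 1 if the K_3 on S is monochromatic.
For a fixed S, the K_3 on S has C(3, 2) = 3 edges. P[all 3 edges red] = (1/2)^3, and likewise for blue, so P[monochromatic] = 2·(1/2)^3 = 2^{1 − 3} = 1/4.
By linearity: E[X] = C(55, 3) · 2^{1 − 3} = 26235 · 1/4 = 26235/4.
Numerically: E[X] ≈ 6558.75000.

E[X] = C(55,3)·2^(1−C(3,2)) = 26235/4 ≈ 6558.75000.


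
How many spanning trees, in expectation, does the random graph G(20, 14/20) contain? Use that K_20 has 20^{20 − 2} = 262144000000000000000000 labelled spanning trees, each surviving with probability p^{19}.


K_20 has 20^{20 − 2} = 262144000000000000000000 labelled spanning trees.
For each such spanning tree H, let X_H = 1 if all 19 edges of H are present in G. Then P[X_H = 1] = p^{19} = (7/10)^{19} = 11398895185373143/10000000000000000000.
By linearity of expectation: E[X] = Σ_H E[X_H] = 262144000000000000000000 · p^{19} = 262144000000000000000000 · 11398895185373143/10000000000000000000 = 1494075989737228599296/5.
Numerically: E[X] ≈ 2.98815e+20.

E[X] = 262144000000000000000000 · (7/10)^{19} = 1494075989737228599296/5 ≈ 2.98815e+20.


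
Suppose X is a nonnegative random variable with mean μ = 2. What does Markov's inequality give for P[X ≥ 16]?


μ = E[X] = 2, a = 16.
Markov: P[X ≥ 16] ≤ μ/a = (2)/16 = 1/8.
Numerically: ≈ 0.1250.
(Since a = 16 > μ = 2.0000, the bound 1/8 is < 1 and informative.)

P[X ≥ 16] ≤ 1/8 ≈ 0.1250.


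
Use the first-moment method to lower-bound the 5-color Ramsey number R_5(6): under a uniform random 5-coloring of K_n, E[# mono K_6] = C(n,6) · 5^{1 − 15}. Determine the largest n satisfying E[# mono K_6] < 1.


We need C(n, 6) · 5^{1 − 15} < 1, i.e. C(n, 6) < 5^{15 − 1} = 6103515625.
Check values of n near the boundary:
  n = 127: C(127, 6) = 5169379425; 5169379425 < 6103515625? YES
  n = 128: C(128, 6) = 5423611200; 5423611200 < 6103515625? YES
  n = 129: C(129, 6) = 5688177600; 5688177600 < 6103515625? YES
  n = 130: C(130, 6) = 5963412000; 5963412000 < 6103515625? YES
  n = 131: C(131, 6) = 6249655776; 6249655776 < 6103515625? NO
  n = 132: C(132, 6) = 6547258432; 6547258432 < 6103515625? NO
The largest n with C(n, 6) < 6103515625 is n = 130 (where E[X] = 47707296/48828125 ≈ 0.9770454). Hence R_5(6) > 130, i.e. R_5(6) ≥ 131.

Largest n = 130; hence R_5(6) > 130.


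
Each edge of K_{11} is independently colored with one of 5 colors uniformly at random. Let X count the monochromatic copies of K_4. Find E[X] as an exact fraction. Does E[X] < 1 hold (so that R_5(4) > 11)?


E[X] = C(11, 4) · 5^{1 − 6} = 330 · 5^{−5} = 330/3125.
As a reduced fraction: E[X] = 66/625 ≈ 0.10560.
Is E[X] < 1? YES.
Since E[X] < 1, there exists a 5-coloring of K_{11} with no monochromatic K_4; hence R_5(4) > 11.

E[X] = 66/625 ≈ 0.10560; E[X] < 1, so R_5(4) > 11.


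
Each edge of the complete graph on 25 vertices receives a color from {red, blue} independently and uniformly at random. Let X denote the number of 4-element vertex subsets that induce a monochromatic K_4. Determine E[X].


Let X = Σ_S X_S over the C(25, 4) = 12650 subsets S of size 4, where X_S = 1 if the K_4 on S is monochromatic.
For a fixed S, the K_4 on S has C(4, 2) = 6 edges. P[all 6 edges red] = (1/2)^6, and likewise for blue, so P[monochromatic] = 2·(1/2)^6 = 2^{1 − 6} = 1/32.
By linearity of expectation: E[X] = C(25, 4) · 2^{1 − 6} = 12650 · 1/32 = 6325/16.
Numerically: E[X] ≈ 395.312500.

E[X] = C(25,4)·2^(1−C(4,2)) = 6325/16 ≈ 395.312500.


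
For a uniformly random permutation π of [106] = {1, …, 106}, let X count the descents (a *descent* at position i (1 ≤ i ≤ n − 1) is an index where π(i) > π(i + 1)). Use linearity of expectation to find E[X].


Write X = Σ X_I over i = 1, …, 105, with X_I the indicator of one descent.
There are 105 indicators.
For each fixed i, the pair (π(i), π(i+1)) is a uniformly random ordered pair of distinct values from {1, …, 106}; by symmetry P[π(i) > π(i+1)] = 1/2.
By linearity: E[X] = 105 · (1/2) = (106 − 1) · (1/2) = 105/2 ≈ 52.50000.

E[X] = 105/2 = 52.50000.


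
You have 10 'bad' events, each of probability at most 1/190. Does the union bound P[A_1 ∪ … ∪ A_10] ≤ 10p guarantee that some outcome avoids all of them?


Union bound: P[∪_{i=1}^{10} A_i] ≤ Σ_i P[A_i] ≤ 10·p = 10·(1/190) = 1/19.
Numerically: 1/19 ≈ 0.0526.
Is 1/19 < 1? YES.
Since P[∪ A_i] ≤ 1/19 < 1, the complement has P[∩ A_i^c] ≥ 1 − 1/19 = 18/19 > 0, so some outcome avoids every A_i.

10·p = 1/19 ≈ 0.0526; existence CERTIFIED by the union bound.


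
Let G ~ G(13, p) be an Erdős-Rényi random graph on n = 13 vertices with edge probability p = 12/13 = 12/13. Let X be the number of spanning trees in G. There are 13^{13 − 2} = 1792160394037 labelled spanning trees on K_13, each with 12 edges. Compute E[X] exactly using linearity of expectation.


K_13 has 13^{13 − 2} = 1792160394037 labelled spanning trees.
For each such spanning tree H, let X_H = 1 if all 12 edges of H are present in G. Then P[X_H = 1] = p^{12} = (12/13)^{12} = 8916100448256/23298085122481.
Summing the indicators: E[X] = Σ_H E[X_H] = 1792160394037 · p^{12} = 1792160394037 · 8916100448256/23298085122481 = 8916100448256/13.
Numerically: E[X] ≈ 6.85854e+11.

E[X] = 1792160394037 · (12/13)^{12} = 8916100448256/13 ≈ 6.85854e+11.


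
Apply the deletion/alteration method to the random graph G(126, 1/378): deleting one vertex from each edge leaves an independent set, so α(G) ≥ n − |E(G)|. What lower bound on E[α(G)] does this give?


E[|E(G)|] = C(126, 2)·p = 7875 · (1/378) = 125/6.
E[α(G)] ≥ n − E[|E(G)|] = 126 − 125/6 = 631/6.
Numerically: ≈ 105.16667.
(This is only a lower bound; the true E[α(G)] may be larger.)

E[α(G)] ≥ 631/6 ≈ 105.16667.


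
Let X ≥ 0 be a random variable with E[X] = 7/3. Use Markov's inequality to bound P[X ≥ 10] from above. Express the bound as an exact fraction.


μ = E[X] = 7/3, a = 10.
Markov: P[X ≥ 10] ≤ μ/a = (7/3)/10 = 7/30.
Numerically: ≈ 0.23333.
(Since a = 10 > μ = 2.33333, the bound 7/30 is < 1 and informative.)

P[X ≥ 10] ≤ 7/30 ≈ 0.23333.


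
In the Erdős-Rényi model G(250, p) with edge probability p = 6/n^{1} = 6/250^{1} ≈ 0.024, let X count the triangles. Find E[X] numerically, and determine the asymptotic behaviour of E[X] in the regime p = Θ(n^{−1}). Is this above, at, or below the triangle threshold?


Number of potential triangles: C(250, 3) = 2573000.
Each occurs with probability p³ ≈ (0.024)³ ≈ 1.3824000e-05.
By linearity: E[X] = C(250, 3)·p³ ≈ 2573000 · 1.3824000e-05 ≈ 35.56915.
Here α = 1, so p = 6/n is exactly at the triangle threshold p ~ 1/n. Asymptotically E[X] → c³/6 = 6³/6 = 36 ≈ 36.00000, a bounded constant. In this regime the triangle count is asymptotically Poisson(c³/6).

E[X] ≈ 35.56915; in regime p = Θ(1/n^{1}) E[X] stays bounded (at the triangle threshold p ~ 1/n).


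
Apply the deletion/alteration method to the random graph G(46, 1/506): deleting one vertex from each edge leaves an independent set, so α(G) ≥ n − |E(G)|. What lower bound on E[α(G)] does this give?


E[|E(G)|] = C(46, 2)·p = 1035 · (1/506) = 45/22.
E[α(G)] ≥ n − E[|E(G)|] = 46 − 45/22 = 967/22.
Numerically: ≈ 43.954545.
(This is only a lower bound; the true E[α(G)] may be larger.)

E[α(G)] ≥ 967/22 ≈ 43.954545.


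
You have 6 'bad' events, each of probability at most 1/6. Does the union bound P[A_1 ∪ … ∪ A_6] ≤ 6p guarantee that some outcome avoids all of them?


Union bound: P[∪_{i=1}^{6} A_i] ≤ Σ_i P[A_i] ≤ 6·p = 6·(1/6) = 1.
Numerically: 1 ≈ 1.000000.
Is 1 < 1? NO.
Since the bound 1 is ≥ 1, the union bound is uninformative here; it does NOT by itself certify existence.

6·p = 1 ≈ 1.000000; existence NOT certified by the union bound.


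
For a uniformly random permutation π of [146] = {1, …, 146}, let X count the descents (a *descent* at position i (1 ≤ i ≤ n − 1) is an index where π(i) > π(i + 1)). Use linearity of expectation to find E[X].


Write X = Σ X_I over i = 1, …, 145, with X_I the indicator of one descent.
There are 145 indicators.
For each fixed i, the pair (π(i), π(i+1)) is a uniformly random ordered pair of distinct values from {1, …, 146}; by symmetry P[π(i) > π(i+1)] = 1/2.
By linearity: E[X] = 145 · (1/2) = (146 − 1) · (1/2) = 145/2 ≈ 72.500000.

E[X] = 145/2 = 72.500000.


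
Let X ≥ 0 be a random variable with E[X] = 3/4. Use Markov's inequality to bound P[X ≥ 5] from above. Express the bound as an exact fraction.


μ = E[X] = 3/4, a = 5.
Markov: P[X ≥ 5] ≤ μ/a = (3/4)/5 = 3/20.
Numerically: ≈ 0.1500.
(Since a = 5 > μ = 0.7500, the bound 3/20 is < 1 and informative.)

P[X ≥ 5] ≤ 3/20 ≈ 0.1500.


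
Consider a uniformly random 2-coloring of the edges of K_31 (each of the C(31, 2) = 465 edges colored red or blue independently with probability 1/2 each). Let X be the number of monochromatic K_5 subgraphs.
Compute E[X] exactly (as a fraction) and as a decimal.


Let X = Σ_S X_S over the C(31, 5) = 169911 subsets S of size 5, where X_S = 1 if the K_5 on S is monochromatic.
For a fixed S, the K_5 on S has C(5, 2) = 10 edges. P[all 10 edges red] = (1/2)^10, and likewise for blue, so P[monochromatic] = 2·(1/2)^10 = 2^{1 − 10} = 1/512.
By linearity: E[X] = C(31, 5) · 2^{1 − 10} = 169911 · 1/512 = 169911/512.
Numerically: E[X] ≈ 331.857.

E[X] = C(31,5)·2^(1−C(5,2)) = 169911/512 ≈ 331.857.


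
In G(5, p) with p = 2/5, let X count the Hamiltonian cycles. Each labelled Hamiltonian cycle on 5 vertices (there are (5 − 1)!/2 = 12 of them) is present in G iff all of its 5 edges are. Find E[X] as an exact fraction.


K_5 has (5 − 1)!/2 = 12 labelled Hamiltonian cycles.
For each such Hamiltonian cycle H, let X_H = 1 if all 5 edges of H are present in G. Then P[X_H = 1] = p^{5} = (2/5)^{5} = 32/3125.
By linearity of expectation: E[X] = Σ_H E[X_H] = 12 · p^{5} = 12 · 32/3125 = 384/3125.
Numerically: E[X] ≈ 0.12288.

E[X] = 12 · (2/5)^{5} = 384/3125 ≈ 0.12288.


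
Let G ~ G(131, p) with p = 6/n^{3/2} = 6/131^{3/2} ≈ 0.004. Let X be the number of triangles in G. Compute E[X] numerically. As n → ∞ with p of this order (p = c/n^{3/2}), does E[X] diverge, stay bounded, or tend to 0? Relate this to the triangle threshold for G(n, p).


Number of potential triangles: C(131, 3) = 366145.
Each occurs with probability p³ ≈ (0.004)³ ≈ 6.40815e-08.
By linearity: E[X] = C(131, 3)·p³ ≈ 366145 · 6.40815e-08 ≈ 0.023.
Since α = 3/2 > 1, p = c/n^{3/2} = o(1/n) is below the triangle threshold p ~ 1/n. Asymptotically E[X] ~ (c³/6)·n^{3(1−α)} = (6³/6)·n^{-1.5} → 0, so by Markov's inequality G has no triangles w.h.p.

E[X] ≈ 0.023; in regime p = Θ(1/n^{3/2}) E[X] tends to 0 (below the triangle threshold p ~ 1/n).


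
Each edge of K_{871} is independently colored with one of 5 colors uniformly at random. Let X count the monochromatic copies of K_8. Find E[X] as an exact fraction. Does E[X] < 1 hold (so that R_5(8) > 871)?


E[X] = C(871, 8) · 5^{1 − 28} = 7954689371890086540 · 5^{−27} = 7954689371890086540/7450580596923828125.
As a reduced fraction: E[X] = 1590937874378017308/1490116119384765625 ≈ 1.067660.
Is E[X] < 1? NO.
Since E[X] ≥ 1, the first-moment bound is inconclusive at n = 871; it does NOT by itself certify R_5(8) > 871.

E[X] = 1590937874378017308/1490116119384765625 ≈ 1.067660; E[X] ≥ 1; first-moment method inconclusive here.


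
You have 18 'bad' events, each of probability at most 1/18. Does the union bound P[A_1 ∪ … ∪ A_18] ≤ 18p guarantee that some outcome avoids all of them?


Union bound: P[∪_{i=1}^{18} A_i] ≤ Σ_i P[A_i] ≤ 18·p = 18·(1/18) = 1.
Numerically: 1 ≈ 1.0000.
Is 1 < 1? NO.
Since the bound 1 is ≥ 1, the union bound is uninformative here; it does NOT by itself certify existence.

18·p = 1 ≈ 1.0000; existence NOT certified by the union bound.


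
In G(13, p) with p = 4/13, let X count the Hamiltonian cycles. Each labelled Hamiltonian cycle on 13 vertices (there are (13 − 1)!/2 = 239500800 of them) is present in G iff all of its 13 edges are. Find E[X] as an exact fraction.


K_13 has (13 − 1)!/2 = 239500800 labelled Hamiltonian cycles.
For each such Hamiltonian cycle H, let X_H = 1 if all 13 edges of H are present in G. Then P[X_H = 1] = p^{13} = (4/13)^{13} = 67108864/302875106592253.
Summing the indicators: E[X] = Σ_H E[X_H] = 239500800 · p^{13} = 239500800 · 67108864/302875106592253 = 16072626615091200/302875106592253.
Numerically: E[X] ≈ 53.07.

E[X] = 239500800 · (4/13)^{13} = 16072626615091200/302875106592253 ≈ 53.07.


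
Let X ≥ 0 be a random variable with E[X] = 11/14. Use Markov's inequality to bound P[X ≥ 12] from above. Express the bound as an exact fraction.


μ = E[X] = 11/14, a = 12.
Markov: P[X ≥ 12] ≤ μ/a = (11/14)/12 = 11/168.
Numerically: ≈ 0.06548.
(Since a = 12 > μ = 0.78571, the bound 11/168 is < 1 and informative.)

P[X ≥ 12] ≤ 11/168 ≈ 0.06548.


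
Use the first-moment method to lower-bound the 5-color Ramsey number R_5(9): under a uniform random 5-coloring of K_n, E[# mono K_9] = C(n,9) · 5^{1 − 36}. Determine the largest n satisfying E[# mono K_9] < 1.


We need C(n, 9) · 5^{1 − 36} < 1, i.e. C(n, 9) < 5^{36 − 1} = 2910383045673370361328125.
Check values of n near the boundary:
  n = 2169: C(2169, 9) = 2879753360044504243499683; 2879753360044504243499683 < 2910383045673370361328125? YES
  n = 2170: C(2170, 9) = 2891746779868845075610510; 2891746779868845075610510 < 2910383045673370361328125? YES
  n = 2171: C(2171, 9) = 2903784578674959601827205; 2903784578674959601827205 < 2910383045673370361328125? YES
  n = 2172: C(2172, 9) = 2915866900084148060642020; 2915866900084148060642020 < 2910383045673370361328125? NO
  n = 2173: C(2173, 9) = 2927993888115921319674265; 2927993888115921319674265 < 2910383045673370361328125? NO
The largest n with C(n, 9) < 2910383045673370361328125 is n = 2171 (where E[X] = 580756915734991920365441/582076609134674072265625 ≈ 0.9977328). Hence R_5(9) > 2171, i.e. R_5(9) ≥ 2172.

Largest n = 2171; hence R_5(9) > 2171.


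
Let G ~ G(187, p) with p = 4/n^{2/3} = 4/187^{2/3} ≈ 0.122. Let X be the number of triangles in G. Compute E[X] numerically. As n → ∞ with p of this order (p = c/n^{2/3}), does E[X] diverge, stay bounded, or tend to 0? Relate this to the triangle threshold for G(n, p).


Number of potential triangles: C(187, 3) = 1072445.
Each occurs with probability p³ ≈ (0.122)³ ≈ 1.83019e-03.
By linearity: E[X] = C(187, 3)·p³ ≈ 1072445 · 1.83019e-03 ≈ 1962.781.
Since α = 2/3 < 1, p = c/n^{2/3} ≫ 1/n is above the triangle threshold p ~ 1/n. Asymptotically E[X] ~ (c³/6)·n^{3(1−α)} = (4³/6)·n^{1} → ∞; triangles are abundant w.h.p.

E[X] ≈ 1962.781; in regime p = Θ(1/n^{2/3}) E[X] diverges (above the triangle threshold p ~ 1/n).


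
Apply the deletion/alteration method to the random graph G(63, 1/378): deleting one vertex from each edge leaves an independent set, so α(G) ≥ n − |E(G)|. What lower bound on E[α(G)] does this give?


E[|E(G)|] = C(63, 2)·p = 1953 · (1/378) = 31/6.
E[α(G)] ≥ n − E[|E(G)|] = 63 − 31/6 = 347/6.
Numerically: ≈ 57.833.
(This is only a lower bound; the true E[α(G)] may be larger.)

E[α(G)] ≥ 347/6 ≈ 57.833.


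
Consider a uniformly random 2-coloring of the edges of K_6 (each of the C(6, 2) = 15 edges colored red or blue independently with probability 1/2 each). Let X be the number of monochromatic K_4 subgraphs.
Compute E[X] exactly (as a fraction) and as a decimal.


Let X = Σ_S X_S over the C(6, 4) = 15 subsets S of size 4, where X_S = 1 if the K_4 on S is monochromatic.
For a fixed S, the K_4 on S has C(4, 2) = 6 edges. P[all 6 edges red] = (1/2)^6, and likewise for blue, so P[monochromatic] = 2·(1/2)^6 = 2^{1 − 6} = 1/32.
Summing: E[X] = C(6, 4) · 2^{1 − 6} = 15 · 1/32 = 15/32.
Numerically: E[X] ≈ 0.4688.

E[X] = C(6,4)·2^(1−C(4,2)) = 15/32 ≈ 0.4688.


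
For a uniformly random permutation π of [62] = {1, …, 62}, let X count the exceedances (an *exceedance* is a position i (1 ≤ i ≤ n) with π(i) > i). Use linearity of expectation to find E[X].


Write X = Σ_{i=1}^{62} X_i, where X_i = 1_{π(i) > i}.
For each fixed i, π(i) is uniform over {1, …, 62} (marginal of a uniform permutation), so P[π(i) > i] = (n − i)/n. Summing: Σ_{i=1}^{62} (n − i)/n = (0 + 1 + … + 61)/62 = 62(62 − 1)/(2·62) = (62 − 1)/2.
Hence E[X] = Σ_{i=1}^{62} (62 − i)/62 = 61/2 ≈ 30.5000.

E[X] = 61/2 = 30.5000.


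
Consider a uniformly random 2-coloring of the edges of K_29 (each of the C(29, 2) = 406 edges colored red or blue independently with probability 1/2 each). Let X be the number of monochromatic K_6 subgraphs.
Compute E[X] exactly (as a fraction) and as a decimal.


Let X = Σ_S X_S over the C(29, 6) = 475020 subsets S of size 6, where X_S = 1 if the K_6 on S is monochromatic.
For a fixed S, the K_6 on S has C(6, 2) = 15 edges. P[all 15 edges red] = (1/2)^15, and likewise for blue, so P[monochromatic] = 2·(1/2)^15 = 2^{1 − 15} = 1/16384.
Summing: E[X] = C(29, 6) · 2^{1 − 15} = 475020 · 1/16384 = 118755/4096.
Numerically: E[X] ≈ 28.9929.

E[X] = C(29,6)·2^(1−C(6,2)) = 118755/4096 ≈ 28.9929.


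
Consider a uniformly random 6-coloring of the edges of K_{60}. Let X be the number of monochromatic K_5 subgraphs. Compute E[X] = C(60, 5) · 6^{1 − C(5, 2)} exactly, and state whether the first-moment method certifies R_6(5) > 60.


E[X] = C(60, 5) · 6^{1 − 10} = 5461512 · 6^{−9} = 5461512/10077696.
As a reduced fraction: E[X] = 227563/419904 ≈ 0.542.
Is E[X] < 1? YES.
Since E[X] < 1, there exists a 6-coloring of K_{60} with no monochromatic K_5; hence R_6(5) > 60.

E[X] = 227563/419904 ≈ 0.542; E[X] < 1, so R_6(5) > 60.


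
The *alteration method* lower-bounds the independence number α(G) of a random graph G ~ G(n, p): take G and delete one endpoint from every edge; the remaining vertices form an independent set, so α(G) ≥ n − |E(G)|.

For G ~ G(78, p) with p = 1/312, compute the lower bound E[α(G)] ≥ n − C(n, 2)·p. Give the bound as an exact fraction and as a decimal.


E[|E(G)|] = C(78, 2)·p = 3003 · (1/312) = 77/8.
E[α(G)] ≥ n − E[|E(G)|] = 78 − 77/8 = 547/8.
Numerically: ≈ 68.37500.
(This is only a lower bound; the true E[α(G)] may be larger.)

E[α(G)] ≥ 547/8 ≈ 68.37500.


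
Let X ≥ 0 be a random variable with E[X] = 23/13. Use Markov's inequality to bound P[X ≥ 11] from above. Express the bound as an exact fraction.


μ = E[X] = 23/13, a = 11.
Markov: P[X ≥ 11] ≤ μ/a = (23/13)/11 = 23/143.
Numerically: ≈ 0.16084.
(Since a = 11 > μ = 1.76923, the bound 23/143 is < 1 and informative.)

P[X ≥ 11] ≤ 23/143 ≈ 0.16084.


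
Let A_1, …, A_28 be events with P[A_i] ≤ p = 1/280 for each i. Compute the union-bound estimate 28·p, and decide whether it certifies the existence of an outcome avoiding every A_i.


Union bound: P[∪_{i=1}^{28} A_i] ≤ Σ_i P[A_i] ≤ 28·p = 28·(1/280) = 1/10.
Numerically: 1/10 ≈ 0.1000.
Is 1/10 < 1? YES.
Since P[∪ A_i] ≤ 1/10 < 1, the complement has P[∩ A_i^c] ≥ 1 − 1/10 = 9/10 > 0, so some outcome avoids every A_i.

28·p = 1/10 ≈ 0.1000; existence CERTIFIED by the union bound.
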